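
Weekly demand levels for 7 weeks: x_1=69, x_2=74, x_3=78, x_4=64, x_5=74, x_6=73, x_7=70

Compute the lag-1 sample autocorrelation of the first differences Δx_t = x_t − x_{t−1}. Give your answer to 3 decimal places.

-0.527

First differences Δx: 5, 4, -14, 10, -1, -3
Mean of differences = 0.1667
Numerator Σ(Δx_t−Δx̄)(Δx_{t+1}−Δx̄) = -182.8611
Denominator Σ(Δx_t−Δx̄)² = 346.8333
r_1(Δx) = -182.8611 / 346.8333 = -0.527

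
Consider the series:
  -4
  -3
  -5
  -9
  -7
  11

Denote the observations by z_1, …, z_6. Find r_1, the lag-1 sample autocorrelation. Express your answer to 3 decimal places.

Mean z̄ = (-4 − 3 − 5 − 9 − 7 + 11)/6 = -2.8333
Σ(z_t−z̄)(z_{t+1}−z̄) = (0.1944) + (0.3611) + (13.3611) + (25.6944) + (-57.6389) = -18.0278
Denominator Σ(z_t−z̄)² = 252.8333
r_1 = -18.0278 / 252.8333 = -0.071

-0.071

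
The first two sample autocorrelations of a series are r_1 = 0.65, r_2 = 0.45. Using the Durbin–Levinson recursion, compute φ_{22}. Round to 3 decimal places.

φ_{22} = (r_2 − r_1²) / (1 − r_1²)
r_1² = (0.65)² = 0.4225
Numerator = 0.45 − 0.4225 = 0.0275; denominator = 1 − 0.4225 = 0.5775
φ_{22} = 0.0275 / 0.5775 = 0.048

0.048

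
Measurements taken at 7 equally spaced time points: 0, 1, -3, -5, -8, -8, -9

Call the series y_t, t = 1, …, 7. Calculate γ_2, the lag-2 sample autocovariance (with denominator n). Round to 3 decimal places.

Mean ȳ = (0 + 1 − 3 − 5 − 8 − 8 − 9)/7 = -4.5714
Deviations: 4.5714, 5.5714, 1.5714, -0.4286, -3.4286, -3.4286, -4.4286
Σ_{t=1}^{5}(y_t−ȳ)(y_{t+2}−ȳ) = 16.0612
γ_2 = 16.0612 / 7 = 2.294

2.294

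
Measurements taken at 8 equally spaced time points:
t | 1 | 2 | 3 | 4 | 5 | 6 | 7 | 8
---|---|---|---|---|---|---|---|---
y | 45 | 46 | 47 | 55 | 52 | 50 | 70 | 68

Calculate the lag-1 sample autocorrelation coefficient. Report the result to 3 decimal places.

Mean ȳ = (45 + 46 + 47 + 55 + 52 + 50 + 70 + 68)/8 = 54.1250
Deviations from mean: -9.1250, -8.1250, -7.1250, 0.8750, -2.1250, -4.1250, 15.8750, 13.8750
Σ(y_t−ȳ)(y_{t+1}−ȳ) = (74.1406) + (57.8906) + (-6.2344) + (-1.8594) + (8.7656) + (-65.4844) + (220.2656) = 287.4844
Denominator Σ(y_t−ȳ)² = 666.8750
r_1 = 287.4844 / 666.8750 = 0.431

0.431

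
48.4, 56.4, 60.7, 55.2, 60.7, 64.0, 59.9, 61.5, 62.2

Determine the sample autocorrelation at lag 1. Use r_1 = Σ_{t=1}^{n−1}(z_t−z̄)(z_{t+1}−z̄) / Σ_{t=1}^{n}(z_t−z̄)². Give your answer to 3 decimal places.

Mean z̄ = (48.4 + 56.4 + 60.7 + 55.2 + 60.7 + 64.0 + 59.9 + 61.5 + 62.2)/9 = 58.7778
Numerator Σ_{t=1}^{8}(z_t−z̄)(z_{t+1}−z̄) = 34.6206
Denominator Σ(z_t−z̄)² = 181.1956
r_1 = 34.6206 / 181.1956 = 0.191

0.191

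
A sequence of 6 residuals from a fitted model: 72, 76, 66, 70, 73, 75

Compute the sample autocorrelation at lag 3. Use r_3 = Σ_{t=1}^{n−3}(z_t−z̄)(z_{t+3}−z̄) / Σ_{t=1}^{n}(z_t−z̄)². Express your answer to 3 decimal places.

-0.212

Mean z̄ = (72 + 76 + 66 + 70 + 73 + 75)/6 = 72.0000
Deviations from mean: 0.0000, 4.0000, -6.0000, -2.0000, 1.0000, 3.0000
Numerator Σ_{t=1}^{3}(z_t−z̄)(z_{t+3}−z̄) = -14.0000
Denominator Σ(z_t−z̄)² = 66.0000
r_3 = -14.0000 / 66.0000 = -0.212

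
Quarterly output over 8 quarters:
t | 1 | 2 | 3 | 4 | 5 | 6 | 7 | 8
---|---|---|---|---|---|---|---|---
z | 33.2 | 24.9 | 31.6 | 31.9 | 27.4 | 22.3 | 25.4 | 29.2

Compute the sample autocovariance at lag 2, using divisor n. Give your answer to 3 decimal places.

Mean z̄ = (33.2 + 24.9 + 31.6 + 31.9 + 27.4 + 22.3 + 25.4 + 29.2)/8 = 28.2375
Σ_{t=1}^{6}(z_t−z̄)(z_{t+2}−z̄) = -23.4378
γ_2 = -23.4378 / 8 = -2.930

-2.930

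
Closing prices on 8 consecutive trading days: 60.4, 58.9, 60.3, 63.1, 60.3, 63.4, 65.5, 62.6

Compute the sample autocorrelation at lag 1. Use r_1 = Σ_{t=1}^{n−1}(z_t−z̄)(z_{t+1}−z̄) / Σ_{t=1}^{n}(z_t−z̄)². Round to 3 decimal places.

0.328

Mean z̄ = (60.4 + 58.9 + 60.3 + 63.1 + 60.3 + 63.4 + 65.5 + 62.6)/8 = 61.8125
Σ(z_t−z̄)(z_{t+1}−z̄) = (4.1139) + (4.4052) + (-1.9473) + (-1.9473) + (-2.4011) + (5.8539) + (2.9039) = 10.9811
Denominator Σ(z_t−z̄)² = 33.4488
r_1 = 10.9811 / 33.4488 = 0.328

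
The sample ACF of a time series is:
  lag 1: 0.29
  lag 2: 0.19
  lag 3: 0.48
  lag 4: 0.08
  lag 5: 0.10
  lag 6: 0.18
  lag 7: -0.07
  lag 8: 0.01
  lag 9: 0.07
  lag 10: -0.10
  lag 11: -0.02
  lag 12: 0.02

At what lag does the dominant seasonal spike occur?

3

The largest autocorrelation is r_3 = 0.48; the remaining lags stay at or below 0.29. The elevated value at lag 1 (0.29), dropping to 0.19 at lag 2, reflects decaying short-term dependence rather than seasonality.
The dominant spike at lag 3 indicates a seasonal period of 3.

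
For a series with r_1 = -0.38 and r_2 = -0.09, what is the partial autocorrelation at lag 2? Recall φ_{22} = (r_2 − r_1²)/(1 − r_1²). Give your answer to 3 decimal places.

φ_{22} = (r_2 − r_1²) / (1 − r_1²)
r_1² = (-0.38)² = 0.1444
Numerator = -0.09 − 0.1444 = -0.2344; denominator = 1 − 0.1444 = 0.8556
φ_{22} = -0.2344 / 0.8556 = -0.274

-0.274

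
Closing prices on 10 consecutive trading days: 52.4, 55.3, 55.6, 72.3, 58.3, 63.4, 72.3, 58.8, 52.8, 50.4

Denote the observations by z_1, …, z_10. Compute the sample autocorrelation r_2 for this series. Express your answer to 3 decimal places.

Mean z̄ = (52.4 + 55.3 + 55.6 + 72.3 + 58.3 + 63.4 + 72.3 + 58.8 + 52.8 + 50.4)/10 = 59.1600
Numerator Σ_{t=1}^{8}(z_t−z̄)(z_{t+2}−z̄) = -61.1232
Denominator Σ(z_t−z̄)² = 554.6240
r_2 = -61.1232 / 554.6240 = -0.110

-0.110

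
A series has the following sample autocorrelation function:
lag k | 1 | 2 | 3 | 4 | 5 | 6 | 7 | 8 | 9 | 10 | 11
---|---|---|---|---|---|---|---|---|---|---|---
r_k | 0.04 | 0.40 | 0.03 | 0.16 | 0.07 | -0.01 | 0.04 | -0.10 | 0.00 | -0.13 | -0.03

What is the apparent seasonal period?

2

The largest autocorrelation is r_2 = 0.40, with a weaker echo at lag 4 (0.16); the remaining lags stay at or below 0.07.
The dominant spike at lag 2 indicates a seasonal period of 2.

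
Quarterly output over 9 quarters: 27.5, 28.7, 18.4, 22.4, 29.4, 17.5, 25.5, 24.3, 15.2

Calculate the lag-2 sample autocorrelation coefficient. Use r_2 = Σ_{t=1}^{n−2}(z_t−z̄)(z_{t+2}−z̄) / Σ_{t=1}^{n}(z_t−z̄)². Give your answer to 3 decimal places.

-0.283

Mean z̄ = (27.5 + 28.7 + 18.4 + 22.4 + 29.4 + 17.5 + 25.5 + 24.3 + 15.2)/9 = 23.2111
Σ(z_t−z̄)(z_{t+2}−z̄) = (-20.6343) + (-4.4521) + (-29.7754) + (4.6323) + (14.1657) + (-6.2188) + (-18.3365) = -60.6191
Denominator Σ(z_t−z̄)² = 213.8489
r_2 = -60.6191 / 213.8489 = -0.283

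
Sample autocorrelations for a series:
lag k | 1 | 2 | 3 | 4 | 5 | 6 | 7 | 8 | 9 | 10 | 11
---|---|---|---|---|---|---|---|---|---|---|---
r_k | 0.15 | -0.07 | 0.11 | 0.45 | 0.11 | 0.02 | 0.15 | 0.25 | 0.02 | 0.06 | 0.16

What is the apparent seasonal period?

4

The largest autocorrelation is r_4 = 0.45, with a weaker echo at lag 8 (0.25); the remaining lags stay at or below 0.16.
The dominant spike at lag 4 indicates a seasonal period of 4.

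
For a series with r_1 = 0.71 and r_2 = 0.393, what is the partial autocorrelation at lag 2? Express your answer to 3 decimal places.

φ_{22} = (r_2 − r_1²) / (1 − r_1²)
r_1² = (0.71)² = 0.5041
Numerator = 0.393 − 0.5041 = -0.1111; denominator = 1 − 0.5041 = 0.4959
φ_{22} = -0.1111 / 0.4959 = -0.224

-0.224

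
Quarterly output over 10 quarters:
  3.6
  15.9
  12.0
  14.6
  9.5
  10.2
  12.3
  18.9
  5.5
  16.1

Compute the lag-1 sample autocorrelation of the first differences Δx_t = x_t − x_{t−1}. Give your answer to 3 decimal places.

First differences Δx: 12.3, -3.9, 2.6, -5.1, 0.7, 2.1, 6.6, -13.4, 10.6
Mean of differences = 1.3889
Numerator Σ(Δx_t−Δx̄)(Δx_{t+1}−Δx̄) = -277.5746
Denominator Σ(Δx_t−Δx̄)² = 522.2889
r_1(Δx) = -277.5746 / 522.2889 = -0.531

-0.531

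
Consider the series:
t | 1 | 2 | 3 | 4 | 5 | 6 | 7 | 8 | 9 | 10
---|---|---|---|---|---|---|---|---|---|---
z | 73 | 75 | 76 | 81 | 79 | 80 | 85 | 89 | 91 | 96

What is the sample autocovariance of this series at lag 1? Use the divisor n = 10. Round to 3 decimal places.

Mean z̄ = (73 + 75 + 76 + 81 + 79 + 80 + 85 + 89 + 91 + 96)/10 = 82.5000
Σ_{t=1}^{9}(z_t−z̄)(z_{t+1}−z̄) = 323.7500
γ_1 = 323.7500 / 10 = 32.375

32.375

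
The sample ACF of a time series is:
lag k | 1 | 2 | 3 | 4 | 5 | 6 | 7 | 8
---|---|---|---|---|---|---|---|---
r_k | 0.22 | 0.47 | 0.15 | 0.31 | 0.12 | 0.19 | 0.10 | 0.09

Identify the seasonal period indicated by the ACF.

2

The largest autocorrelation is r_2 = 0.47, with a weaker echo at lag 4 (0.31); the remaining lags stay at or below 0.22.
The dominant spike at lag 2 indicates a seasonal period of 2.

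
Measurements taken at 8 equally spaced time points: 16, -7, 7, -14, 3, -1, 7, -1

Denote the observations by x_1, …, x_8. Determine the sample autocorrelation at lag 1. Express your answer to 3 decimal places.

-0.524

Mean x̄ = (16 − 7 + 7 − 14 + 3 − 1 + 7 − 1)/8 = 1.2500
Deviations from mean: 14.7500, -8.2500, 5.7500, -15.2500, 1.7500, -2.2500, 5.7500, -2.2500
Numerator Σ_{t=1}^{7}(x_t−x̄)(x_{t+1}−x̄) = -313.3125
Denominator Σ(x_t−x̄)² = 597.5000
r_1 = -313.3125 / 597.5000 = -0.524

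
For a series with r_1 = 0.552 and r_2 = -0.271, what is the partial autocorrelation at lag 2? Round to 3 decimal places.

-0.828

φ_{22} = (r_2 − r_1²) / (1 − r_1²)
r_1² = (0.552)² = 0.304704
Numerator = -0.271 − 0.3047 = -0.5757; denominator = 1 − 0.3047 = 0.6953
φ_{22} = -0.5757 / 0.6953 = -0.828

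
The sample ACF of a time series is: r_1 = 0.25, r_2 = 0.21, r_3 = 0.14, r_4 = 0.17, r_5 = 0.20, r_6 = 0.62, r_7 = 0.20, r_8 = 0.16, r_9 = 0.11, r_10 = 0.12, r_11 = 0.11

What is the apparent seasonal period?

6

The largest autocorrelation is r_6 = 0.62; the remaining lags stay at or below 0.25. The elevated value at lag 1 (0.25), dropping to 0.21 at lag 2, reflects decaying short-term dependence rather than seasonality.
The dominant spike at lag 6 indicates a seasonal period of 6.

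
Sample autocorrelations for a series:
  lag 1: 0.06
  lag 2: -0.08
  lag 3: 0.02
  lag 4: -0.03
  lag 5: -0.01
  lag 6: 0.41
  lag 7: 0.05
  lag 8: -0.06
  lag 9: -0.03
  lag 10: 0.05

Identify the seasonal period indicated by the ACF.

The largest autocorrelation is r_6 = 0.41; the remaining lags stay at or below 0.06.
The dominant spike at lag 6 indicates a seasonal period of 6.

6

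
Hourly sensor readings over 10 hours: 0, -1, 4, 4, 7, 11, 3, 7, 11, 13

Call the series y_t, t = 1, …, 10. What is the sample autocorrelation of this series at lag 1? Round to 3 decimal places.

0.418

Mean ȳ = (0 − 1 + 4 + 4 + 7 + 11 + 3 + 7 + 11 + 13)/10 = 5.9000
Numerator Σ_{t=1}^{9}(y_t−ȳ)(y_{t+1}−ȳ) = 84.7900
Denominator Σ(y_t−ȳ)² = 202.9000
r_1 = 84.7900 / 202.9000 = 0.418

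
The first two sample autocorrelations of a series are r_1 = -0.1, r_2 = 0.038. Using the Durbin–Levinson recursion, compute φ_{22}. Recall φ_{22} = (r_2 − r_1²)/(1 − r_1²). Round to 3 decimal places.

0.028

φ_{22} = (r_2 − r_1²) / (1 − r_1²)
r_1² = (-0.1)² = 0.01
Numerator = 0.038 − 0.0100 = 0.0280; denominator = 1 − 0.0100 = 0.9900
φ_{22} = 0.0280 / 0.9900 = 0.028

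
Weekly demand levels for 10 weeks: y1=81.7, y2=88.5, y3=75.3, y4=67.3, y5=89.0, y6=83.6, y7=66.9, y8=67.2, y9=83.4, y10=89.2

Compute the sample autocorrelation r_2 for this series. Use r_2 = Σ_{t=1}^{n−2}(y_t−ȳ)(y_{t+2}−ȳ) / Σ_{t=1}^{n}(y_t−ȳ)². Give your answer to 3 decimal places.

Mean ȳ = (81.7 + 88.5 + 75.3 + 67.3 + 89.0 + 83.6 + 66.9 + 67.2 + 83.4 + 89.2)/10 = 79.2100
Numerator Σ_{t=1}^{8}(y_t−ȳ)(y_{t+2}−ȳ) = -555.7412
Denominator Σ(y_t−ȳ)² = 777.8890
r_2 = -555.7412 / 777.8890 = -0.714

-0.714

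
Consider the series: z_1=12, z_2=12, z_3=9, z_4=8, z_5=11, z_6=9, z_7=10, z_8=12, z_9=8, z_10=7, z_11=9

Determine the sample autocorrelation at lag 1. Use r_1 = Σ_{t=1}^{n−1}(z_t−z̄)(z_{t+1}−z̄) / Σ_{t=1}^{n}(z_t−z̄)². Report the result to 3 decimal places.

0.150

Mean z̄ = (12 + 12 + 9 + 8 + 11 + 9 + 10 + 12 + 8 + 7 + 9)/11 = 9.7273
Numerator Σ_{t=1}^{10}(z_t−z̄)(z_{t+1}−z̄) = 4.8347
Denominator Σ(z_t−z̄)² = 32.1818
r_1 = 4.8347 / 32.1818 = 0.150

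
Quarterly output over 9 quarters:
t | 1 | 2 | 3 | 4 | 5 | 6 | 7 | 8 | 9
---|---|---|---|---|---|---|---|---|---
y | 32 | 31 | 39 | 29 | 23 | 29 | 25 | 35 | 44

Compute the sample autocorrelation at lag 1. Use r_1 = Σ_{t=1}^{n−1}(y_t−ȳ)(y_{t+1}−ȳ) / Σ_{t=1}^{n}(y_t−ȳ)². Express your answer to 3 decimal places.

0.173

Mean ȳ = (32 + 31 + 39 + 29 + 23 + 29 + 25 + 35 + 44)/9 = 31.8889
Numerator Σ_{t=1}^{8}(y_t−ȳ)(y_{t+1}−ȳ) = 60.5432
Denominator Σ(y_t−ȳ)² = 350.8889
r_1 = 60.5432 / 350.8889 = 0.173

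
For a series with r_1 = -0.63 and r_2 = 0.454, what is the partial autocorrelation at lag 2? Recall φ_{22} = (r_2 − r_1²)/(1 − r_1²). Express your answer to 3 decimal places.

φ_{22} = (r_2 − r_1²) / (1 − r_1²)
r_1² = (-0.63)² = 0.3969
Numerator = 0.454 − 0.3969 = 0.0571; denominator = 1 − 0.3969 = 0.6031
φ_{22} = 0.0571 / 0.6031 = 0.095

0.095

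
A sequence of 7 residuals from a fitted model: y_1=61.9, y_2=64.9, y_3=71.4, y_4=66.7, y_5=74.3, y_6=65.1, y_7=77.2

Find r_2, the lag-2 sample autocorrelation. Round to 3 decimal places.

Mean ȳ = (61.9 + 64.9 + 71.4 + 66.7 + 74.3 + 65.1 + 77.2)/7 = 68.7857
Σ(y_t−ȳ)(y_{t+2}−ȳ) = (-18.0012) + (8.1045) + (14.4159) + (7.6873) + (46.3988) = 58.6053
Denominator Σ(y_t−ȳ)² = 188.4886
r_2 = 58.6053 / 188.4886 = 0.311

0.311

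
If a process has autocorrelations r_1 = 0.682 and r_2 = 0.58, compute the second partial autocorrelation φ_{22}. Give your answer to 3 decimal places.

0.215

φ_{22} = (r_2 − r_1²) / (1 − r_1²)
r_1² = (0.682)² = 0.465124
Numerator = 0.58 − 0.4651 = 0.1149; denominator = 1 − 0.4651 = 0.5349
φ_{22} = 0.1149 / 0.5349 = 0.215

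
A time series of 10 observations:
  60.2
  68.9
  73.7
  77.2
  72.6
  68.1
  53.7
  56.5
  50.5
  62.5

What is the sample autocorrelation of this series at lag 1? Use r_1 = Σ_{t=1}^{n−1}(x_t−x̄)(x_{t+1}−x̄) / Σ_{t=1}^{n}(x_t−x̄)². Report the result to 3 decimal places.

Mean x̄ = (60.2 + 68.9 + 73.7 + 77.2 + 72.6 + 68.1 + 53.7 + 56.5 + 50.5 + 62.5)/10 = 64.3900
Numerator Σ_{t=1}^{9}(x_t−x̄)(x_{t+1}−x̄) = 458.5099
Denominator Σ(x_t−x̄)² = 742.8690
r_1 = 458.5099 / 742.8690 = 0.617

0.617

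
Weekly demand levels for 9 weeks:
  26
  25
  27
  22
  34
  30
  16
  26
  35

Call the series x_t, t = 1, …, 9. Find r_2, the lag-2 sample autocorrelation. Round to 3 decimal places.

Mean x̄ = (26 + 25 + 27 + 22 + 34 + 30 + 16 + 26 + 35)/9 = 26.7778
Σ(x_t−x̄)(x_{t+2}−x̄) = (-0.1728) + (8.4938) + (1.6049) + (-15.3951) + (-77.8395) + (-2.5062) + (-88.6173) = -174.4321
Denominator Σ(x_t−x̄)² = 273.5556
r_2 = -174.4321 / 273.5556 = -0.638

-0.638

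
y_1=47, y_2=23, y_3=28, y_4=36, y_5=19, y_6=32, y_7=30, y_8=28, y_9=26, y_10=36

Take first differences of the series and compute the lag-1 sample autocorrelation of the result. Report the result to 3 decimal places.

First differences Δy: -24, 5, 8, -17, 13, -2, -2, -2, 10
Mean of differences = -1.2222
Numerator Σ(Δy_t−Δȳ)(Δy_{t+1}−Δȳ) = -472.8272
Denominator Σ(Δy_t−Δȳ)² = 1221.5556
r_1(Δy) = -472.8272 / 1221.5556 = -0.387

-0.387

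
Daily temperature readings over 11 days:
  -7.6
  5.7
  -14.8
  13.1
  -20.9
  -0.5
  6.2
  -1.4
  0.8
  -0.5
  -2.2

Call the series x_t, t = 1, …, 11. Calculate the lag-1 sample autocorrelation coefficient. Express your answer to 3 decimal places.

Mean x̄ = (-7.6 + 5.7 − 14.8 + 13.1 − 20.9 − 0.5 + 6.2 − 1.4 + 0.8 − 0.5 − 2.2)/11 = -2.0091
Numerator Σ_{t=1}^{10}(x_t−x̄)(x_{t+1}−x̄) = -625.8483
Denominator Σ(x_t−x̄)² = 919.6891
r_1 = -625.8483 / 919.6891 = -0.680

-0.680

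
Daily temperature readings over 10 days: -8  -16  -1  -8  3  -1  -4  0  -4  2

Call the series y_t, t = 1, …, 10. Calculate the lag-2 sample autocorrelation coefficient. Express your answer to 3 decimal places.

0.262

Mean ȳ = (-8 − 16 − 1 − 8 + 3 − 1 − 4 + 0 − 4 + 2)/10 = -3.7000
Numerator Σ_{t=1}^{8}(y_t−ȳ)(y_{t+2}−ȳ) = 76.9200
Denominator Σ(y_t−ȳ)² = 294.1000
r_2 = 76.9200 / 294.1000 = 0.262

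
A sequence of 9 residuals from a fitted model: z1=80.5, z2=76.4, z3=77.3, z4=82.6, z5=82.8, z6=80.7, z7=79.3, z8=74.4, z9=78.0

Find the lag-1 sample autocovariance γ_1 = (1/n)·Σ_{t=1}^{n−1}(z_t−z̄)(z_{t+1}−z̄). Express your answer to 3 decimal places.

2.022

Mean z̄ = (80.5 + 76.4 + 77.3 + 82.6 + 82.8 + 80.7 + 79.3 + 74.4 + 78.0)/9 = 79.1111
Σ_{t=1}^{8}(z_t−z̄)(z_{t+1}−z̄) = 18.2021
γ_1 = 18.2021 / 9 = 2.022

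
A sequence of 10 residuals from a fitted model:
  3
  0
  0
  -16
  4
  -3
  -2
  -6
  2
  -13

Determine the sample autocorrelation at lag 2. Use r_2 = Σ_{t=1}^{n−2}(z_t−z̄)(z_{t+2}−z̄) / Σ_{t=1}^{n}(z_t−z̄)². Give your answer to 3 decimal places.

0.102

Mean z̄ = (3 + 0 + 0 − 16 + 4 − 3 − 2 − 6 + 2 − 13)/10 = -3.1000
Numerator Σ_{t=1}^{8}(z_t−z̄)(z_{t+2}−z̄) = 41.4800
Denominator Σ(z_t−z̄)² = 406.9000
r_2 = 41.4800 / 406.9000 = 0.102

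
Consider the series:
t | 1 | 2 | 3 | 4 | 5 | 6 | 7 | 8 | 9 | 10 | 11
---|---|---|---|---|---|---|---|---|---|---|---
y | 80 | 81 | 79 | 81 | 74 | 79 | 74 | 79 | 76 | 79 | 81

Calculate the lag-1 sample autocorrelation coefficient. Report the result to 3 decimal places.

-0.192

Mean ȳ = (80 + 81 + 79 + 81 + 74 + 79 + 74 + 79 + 76 + 79 + 81)/11 = 78.4545
Numerator Σ_{t=1}^{10}(y_t−ȳ)(y_{t+1}−ȳ) = -13.2066
Denominator Σ(y_t−ȳ)² = 68.7273
r_1 = -13.2066 / 68.7273 = -0.192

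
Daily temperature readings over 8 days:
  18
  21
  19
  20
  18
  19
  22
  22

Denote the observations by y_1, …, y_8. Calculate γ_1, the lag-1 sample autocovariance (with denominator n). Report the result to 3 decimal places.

Mean ȳ = (18 + 21 + 19 + 20 + 18 + 19 + 22 + 22)/8 = 19.8750
Deviations: -1.8750, 1.1250, -0.8750, 0.1250, -1.8750, -0.8750, 2.1250, 2.1250
Σ_{t=1}^{7}(y_t−ȳ)(y_{t+1}−ȳ) = 0.8594
γ_1 = 0.8594 / 8 = 0.107

0.107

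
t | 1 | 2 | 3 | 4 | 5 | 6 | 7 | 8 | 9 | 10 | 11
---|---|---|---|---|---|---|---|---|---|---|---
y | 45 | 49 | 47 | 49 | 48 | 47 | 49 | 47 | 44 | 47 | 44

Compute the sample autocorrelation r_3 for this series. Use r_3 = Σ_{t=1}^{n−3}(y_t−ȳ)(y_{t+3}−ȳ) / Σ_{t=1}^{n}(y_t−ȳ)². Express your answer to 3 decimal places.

0.070

Mean ȳ = (45 + 49 + 47 + 49 + 48 + 47 + 49 + 47 + 44 + 47 + 44)/11 = 46.9091
Numerator Σ_{t=1}^{8}(y_t−ȳ)(y_{t+3}−ȳ) = 2.4298
Denominator Σ(y_t−ȳ)² = 34.9091
r_3 = 2.4298 / 34.9091 = 0.070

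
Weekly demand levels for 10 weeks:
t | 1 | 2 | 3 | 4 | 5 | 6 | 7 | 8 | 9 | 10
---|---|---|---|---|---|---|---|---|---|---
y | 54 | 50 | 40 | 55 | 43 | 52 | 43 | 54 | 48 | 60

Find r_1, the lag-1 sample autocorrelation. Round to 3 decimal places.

-0.470

Mean ȳ = (54 + 50 + 40 + 55 + 43 + 52 + 43 + 54 + 48 + 60)/10 = 49.9000
Numerator Σ_{t=1}^{9}(y_t−ȳ)(y_{t+1}−ȳ) = -170.5100
Denominator Σ(y_t−ȳ)² = 362.9000
r_1 = -170.5100 / 362.9000 = -0.470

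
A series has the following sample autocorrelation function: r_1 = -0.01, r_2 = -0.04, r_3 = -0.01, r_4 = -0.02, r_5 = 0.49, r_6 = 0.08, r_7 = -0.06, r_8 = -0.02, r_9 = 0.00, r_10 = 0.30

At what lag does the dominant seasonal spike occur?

The largest autocorrelation is r_5 = 0.49, with a weaker echo at lag 10 (0.30); the remaining lags stay at or below 0.08.
The dominant spike at lag 5 indicates a seasonal period of 5.

5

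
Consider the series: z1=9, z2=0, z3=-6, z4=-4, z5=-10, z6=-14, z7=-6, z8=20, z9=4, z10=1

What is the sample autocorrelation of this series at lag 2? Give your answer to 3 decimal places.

-0.199

Mean z̄ = (9 + 0 − 6 − 4 − 10 − 14 − 6 + 20 + 4 + 1)/10 = -0.6000
Numerator Σ_{t=1}^{8}(z_t−z̄)(z_{t+2}−z̄) = -174.7200
Denominator Σ(z_t−z̄)² = 878.4000
r_2 = -174.7200 / 878.4000 = -0.199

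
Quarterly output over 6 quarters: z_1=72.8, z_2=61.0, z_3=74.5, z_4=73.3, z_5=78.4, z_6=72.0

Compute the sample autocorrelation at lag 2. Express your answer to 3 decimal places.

0.022

Mean z̄ = (72.8 + 61.0 + 74.5 + 73.3 + 78.4 + 72.0)/6 = 72.0000
Deviations from mean: 0.8000, -11.0000, 2.5000, 1.3000, 6.4000, 0.0000
Σ(z_t−z̄)(z_{t+2}−z̄) = (2.0000) + (-14.3000) + (16.0000) + (0.0000) = 3.7000
Denominator Σ(z_t−z̄)² = 170.5400
r_2 = 3.7000 / 170.5400 = 0.022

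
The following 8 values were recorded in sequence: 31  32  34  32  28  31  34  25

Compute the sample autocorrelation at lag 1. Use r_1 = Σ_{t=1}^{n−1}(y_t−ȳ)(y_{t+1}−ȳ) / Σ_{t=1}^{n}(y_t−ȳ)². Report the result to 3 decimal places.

-0.222

Mean ȳ = (31 + 32 + 34 + 32 + 28 + 31 + 34 + 25)/8 = 30.8750
Σ(y_t−ȳ)(y_{t+1}−ȳ) = (0.1406) + (3.5156) + (3.5156) + (-3.2344) + (-0.3594) + (0.3906) + (-18.3594) = -14.3906
Denominator Σ(y_t−ȳ)² = 64.8750
r_1 = -14.3906 / 64.8750 = -0.222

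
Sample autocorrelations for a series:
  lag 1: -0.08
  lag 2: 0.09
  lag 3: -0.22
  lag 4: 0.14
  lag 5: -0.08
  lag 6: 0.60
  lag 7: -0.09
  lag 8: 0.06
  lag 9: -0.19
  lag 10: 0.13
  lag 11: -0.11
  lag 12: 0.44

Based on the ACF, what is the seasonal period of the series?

The largest autocorrelation is r_6 = 0.60, with a weaker echo at lag 12 (0.44); the remaining lags stay at or below 0.14.
The dominant spike at lag 6 indicates a seasonal period of 6.

6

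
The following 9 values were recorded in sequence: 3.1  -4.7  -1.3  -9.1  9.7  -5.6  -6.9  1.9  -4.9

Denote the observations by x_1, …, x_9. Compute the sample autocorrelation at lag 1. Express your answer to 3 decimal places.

-0.563

Mean x̄ = (3.1 − 4.7 − 1.3 − 9.1 + 9.7 − 5.6 − 6.9 + 1.9 − 4.9)/9 = -1.9778
Numerator Σ_{t=1}^{8}(x_t−x̄)(x_{t+1}−x̄) = -158.5560
Denominator Σ(x_t−x̄)² = 281.6756
r_1 = -158.5560 / 281.6756 = -0.563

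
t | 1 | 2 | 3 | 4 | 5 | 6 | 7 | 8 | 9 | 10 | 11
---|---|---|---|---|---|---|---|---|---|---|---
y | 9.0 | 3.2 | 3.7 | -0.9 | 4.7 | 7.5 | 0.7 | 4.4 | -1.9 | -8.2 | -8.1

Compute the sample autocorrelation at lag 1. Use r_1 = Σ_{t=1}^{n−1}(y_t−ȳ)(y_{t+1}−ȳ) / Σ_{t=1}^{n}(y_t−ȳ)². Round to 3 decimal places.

Mean ȳ = (9.0 + 3.2 + 3.7 − 0.9 + 4.7 + 7.5 + 0.7 + 4.4 − 1.9 − 8.2 − 8.1)/11 = 1.2818
Numerator Σ_{t=1}^{10}(y_t−ȳ)(y_{t+1}−ȳ) = 131.7369
Denominator Σ(y_t−ȳ)² = 322.3164
r_1 = 131.7369 / 322.3164 = 0.409

0.409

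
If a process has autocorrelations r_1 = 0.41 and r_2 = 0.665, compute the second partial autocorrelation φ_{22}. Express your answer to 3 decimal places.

φ_{22} = (r_2 − r_1²) / (1 − r_1²)
r_1² = (0.41)² = 0.1681
Numerator = 0.665 − 0.1681 = 0.4969; denominator = 1 − 0.1681 = 0.8319
φ_{22} = 0.4969 / 0.8319 = 0.597

0.597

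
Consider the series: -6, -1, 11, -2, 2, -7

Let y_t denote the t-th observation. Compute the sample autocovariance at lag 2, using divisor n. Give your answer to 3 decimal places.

Mean ȳ = (-6 − 1 + 11 − 2 + 2 − 7)/6 = -0.5000
Deviations: -5.5000, -0.5000, 11.5000, -1.5000, 2.5000, -6.5000
Σ_{t=1}^{4}(y_t−ȳ)(y_{t+2}−ȳ) = -24.0000
γ_2 = -24.0000 / 6 = -4.000

-4.000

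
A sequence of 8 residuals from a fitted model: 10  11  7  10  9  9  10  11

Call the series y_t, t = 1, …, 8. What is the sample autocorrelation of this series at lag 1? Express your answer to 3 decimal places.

-0.307

Mean ȳ = (10 + 11 + 7 + 10 + 9 + 9 + 10 + 11)/8 = 9.6250
Deviations from mean: 0.3750, 1.3750, -2.6250, 0.3750, -0.6250, -0.6250, 0.3750, 1.3750
Numerator Σ_{t=1}^{7}(y_t−ȳ)(y_{t+1}−ȳ) = -3.6406
Denominator Σ(y_t−ȳ)² = 11.8750
r_1 = -3.6406 / 11.8750 = -0.307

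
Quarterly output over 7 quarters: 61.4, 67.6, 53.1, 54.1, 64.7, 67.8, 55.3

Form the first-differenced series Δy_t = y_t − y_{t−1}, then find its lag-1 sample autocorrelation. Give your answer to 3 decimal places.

First differences Δy: 6.2, -14.5, 1.0, 10.6, 3.1, -12.5
Mean of differences = -1.0167
Numerator Σ(Δy_t−Δȳ)(Δy_{t+1}−Δȳ) = -100.5203
Denominator Σ(Δy_t−Δȳ)² = 521.7083
r_1(Δy) = -100.5203 / 521.7083 = -0.193

-0.193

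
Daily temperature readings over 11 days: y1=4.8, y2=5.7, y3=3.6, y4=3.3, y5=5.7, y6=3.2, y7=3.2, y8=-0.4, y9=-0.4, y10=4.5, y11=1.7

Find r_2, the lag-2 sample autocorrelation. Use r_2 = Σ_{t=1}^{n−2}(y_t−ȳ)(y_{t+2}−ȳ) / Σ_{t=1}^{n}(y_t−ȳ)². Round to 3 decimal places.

0.055

Mean ȳ = (4.8 + 5.7 + 3.6 + 3.3 + 5.7 + 3.2 + 3.2 − 0.4 − 0.4 + 4.5 + 1.7)/11 = 3.1727
Numerator Σ_{t=1}^{9}(y_t−ȳ)(y_{t+2}−ȳ) = 2.4940
Denominator Σ(y_t−ȳ)² = 45.0818
r_2 = 2.4940 / 45.0818 = 0.055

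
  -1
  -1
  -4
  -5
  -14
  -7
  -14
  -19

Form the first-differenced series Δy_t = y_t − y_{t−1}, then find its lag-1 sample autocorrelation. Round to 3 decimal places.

First differences Δy: 0, -3, -1, -9, 7, -7, -5
Mean of differences = -2.5714
Numerator Σ(Δy_t−Δȳ)(Δy_{t+1}−Δȳ) = -105.0408
Denominator Σ(Δy_t−Δȳ)² = 167.7143
r_1(Δy) = -105.0408 / 167.7143 = -0.626

-0.626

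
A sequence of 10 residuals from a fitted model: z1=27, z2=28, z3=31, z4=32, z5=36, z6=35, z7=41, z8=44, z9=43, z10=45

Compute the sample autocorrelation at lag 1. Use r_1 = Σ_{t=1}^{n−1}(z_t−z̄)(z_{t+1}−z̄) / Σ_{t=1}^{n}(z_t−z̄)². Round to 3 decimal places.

0.704

Mean z̄ = (27 + 28 + 31 + 32 + 36 + 35 + 41 + 44 + 43 + 45)/10 = 36.2000
Numerator Σ_{t=1}^{9}(z_t−z̄)(z_{t+1}−z̄) = 285.5600
Denominator Σ(z_t−z̄)² = 405.6000
r_1 = 285.5600 / 405.6000 = 0.704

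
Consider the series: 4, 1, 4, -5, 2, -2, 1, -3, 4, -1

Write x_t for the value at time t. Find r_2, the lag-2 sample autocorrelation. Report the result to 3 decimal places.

0.497

Mean x̄ = (4 + 1 + 4 − 5 + 2 − 2 + 1 − 3 + 4 − 1)/10 = 0.5000
Numerator Σ_{t=1}^{8}(x_t−x̄)(x_{t+2}−x̄) = 45.0000
Denominator Σ(x_t−x̄)² = 90.5000
r_2 = 45.0000 / 90.5000 = 0.497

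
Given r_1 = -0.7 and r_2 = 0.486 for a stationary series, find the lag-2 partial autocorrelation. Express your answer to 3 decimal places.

-0.008

φ_{22} = (r_2 − r_1²) / (1 − r_1²)
r_1² = (-0.7)² = 0.49
Numerator = 0.486 − 0.4900 = -0.0040; denominator = 1 − 0.4900 = 0.5100
φ_{22} = -0.0040 / 0.5100 = -0.008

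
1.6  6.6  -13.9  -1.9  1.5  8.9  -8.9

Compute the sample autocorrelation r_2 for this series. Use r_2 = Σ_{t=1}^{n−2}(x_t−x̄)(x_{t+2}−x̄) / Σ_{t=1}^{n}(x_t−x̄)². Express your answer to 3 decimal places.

Mean x̄ = (1.6 + 6.6 − 13.9 − 1.9 + 1.5 + 8.9 − 8.9)/7 = -0.8714
Numerator Σ_{t=1}^{5}(x_t−x̄)(x_{t+2}−x̄) = -99.8702
Denominator Σ(x_t−x̄)² = 398.2943
r_2 = -99.8702 / 398.2943 = -0.251

-0.251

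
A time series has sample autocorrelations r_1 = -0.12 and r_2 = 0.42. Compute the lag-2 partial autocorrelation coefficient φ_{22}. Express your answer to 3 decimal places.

0.412

φ_{22} = (r_2 − r_1²) / (1 − r_1²)
r_1² = (-0.12)² = 0.0144
Numerator = 0.42 − 0.0144 = 0.4056; denominator = 1 − 0.0144 = 0.9856
φ_{22} = 0.4056 / 0.9856 = 0.412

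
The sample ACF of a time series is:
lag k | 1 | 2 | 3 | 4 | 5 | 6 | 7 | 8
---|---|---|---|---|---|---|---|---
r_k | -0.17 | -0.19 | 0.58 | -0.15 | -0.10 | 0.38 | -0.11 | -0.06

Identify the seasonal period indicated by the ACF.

3

The largest autocorrelation is r_3 = 0.58, with a weaker echo at lag 6 (0.38); the remaining lags stay at or below -0.06.
The dominant spike at lag 3 indicates a seasonal period of 3.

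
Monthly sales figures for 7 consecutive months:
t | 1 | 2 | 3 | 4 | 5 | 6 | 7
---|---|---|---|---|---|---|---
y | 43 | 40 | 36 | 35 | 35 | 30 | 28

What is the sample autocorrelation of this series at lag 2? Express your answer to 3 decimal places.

Mean ȳ = (43 + 40 + 36 + 35 + 35 + 30 + 28)/7 = 35.2857
Deviations from mean: 7.7143, 4.7143, 0.7143, -0.2857, -0.2857, -5.2857, -7.2857
Numerator Σ_{t=1}^{5}(y_t−ȳ)(y_{t+2}−ȳ) = 7.5510
Denominator Σ(y_t−ȳ)² = 163.4286
r_2 = 7.5510 / 163.4286 = 0.046

0.046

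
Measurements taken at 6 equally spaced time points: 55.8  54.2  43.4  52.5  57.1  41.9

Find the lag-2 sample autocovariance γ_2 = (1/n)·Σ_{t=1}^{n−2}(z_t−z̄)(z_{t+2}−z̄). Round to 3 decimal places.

Mean z̄ = (55.8 + 54.2 + 43.4 + 52.5 + 57.1 + 41.9)/6 = 50.8167
Σ_{t=1}^{4}(z_t−z̄)(z_{t+2}−z̄) = -92.8756
γ_2 = -92.8756 / 6 = -15.479

-15.479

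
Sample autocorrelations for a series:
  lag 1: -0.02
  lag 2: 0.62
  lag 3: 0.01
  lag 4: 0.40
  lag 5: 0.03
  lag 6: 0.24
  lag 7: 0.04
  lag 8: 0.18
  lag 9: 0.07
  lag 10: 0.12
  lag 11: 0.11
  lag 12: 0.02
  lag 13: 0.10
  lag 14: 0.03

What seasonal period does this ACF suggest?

The largest autocorrelation is r_2 = 0.62, with weaker echoes at lags 4 (0.40), 6 (0.24) and 8 (0.18); the remaining lags stay at or below 0.12.
The dominant spike at lag 2 indicates a seasonal period of 2.

2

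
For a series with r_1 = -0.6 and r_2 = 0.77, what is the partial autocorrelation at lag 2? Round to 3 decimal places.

φ_{22} = (r_2 − r_1²) / (1 − r_1²)
r_1² = (-0.6)² = 0.36
Numerator = 0.77 − 0.3600 = 0.4100; denominator = 1 − 0.3600 = 0.6400
φ_{22} = 0.4100 / 0.6400 = 0.641

0.641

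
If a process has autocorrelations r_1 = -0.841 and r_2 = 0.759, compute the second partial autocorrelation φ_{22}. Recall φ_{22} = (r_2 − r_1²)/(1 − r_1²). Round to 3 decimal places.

φ_{22} = (r_2 − r_1²) / (1 − r_1²)
r_1² = (-0.841)² = 0.707281
Numerator = 0.759 − 0.7073 = 0.0517; denominator = 1 − 0.7073 = 0.2927
φ_{22} = 0.0517 / 0.2927 = 0.177

0.177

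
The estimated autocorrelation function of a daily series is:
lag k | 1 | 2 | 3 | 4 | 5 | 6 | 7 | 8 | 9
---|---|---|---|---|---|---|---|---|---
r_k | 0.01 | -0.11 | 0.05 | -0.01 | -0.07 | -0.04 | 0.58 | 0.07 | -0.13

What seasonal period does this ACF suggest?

7

The largest autocorrelation is r_7 = 0.58; the remaining lags stay at or below 0.07.
The dominant spike at lag 7 indicates a seasonal period of 7.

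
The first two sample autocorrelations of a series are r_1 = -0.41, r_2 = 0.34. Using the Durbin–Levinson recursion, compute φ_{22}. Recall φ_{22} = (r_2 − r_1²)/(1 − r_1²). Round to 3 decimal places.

φ_{22} = (r_2 − r_1²) / (1 − r_1²)
r_1² = (-0.41)² = 0.1681
Numerator = 0.34 − 0.1681 = 0.1719; denominator = 1 − 0.1681 = 0.8319
φ_{22} = 0.1719 / 0.8319 = 0.207

0.207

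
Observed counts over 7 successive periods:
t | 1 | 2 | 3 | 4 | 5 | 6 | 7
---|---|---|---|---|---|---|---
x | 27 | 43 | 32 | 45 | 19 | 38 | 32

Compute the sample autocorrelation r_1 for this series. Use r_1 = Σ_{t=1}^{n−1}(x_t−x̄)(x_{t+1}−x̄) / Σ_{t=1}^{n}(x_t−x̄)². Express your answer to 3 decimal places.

-0.669

Mean x̄ = (27 + 43 + 32 + 45 + 19 + 38 + 32)/7 = 33.7143
Deviations from mean: -6.7143, 9.2857, -1.7143, 11.2857, -14.7143, 4.2857, -1.7143
Σ(x_t−x̄)(x_{t+1}−x̄) = (-62.3469) + (-15.9184) + (-19.3469) + (-166.0612) + (-63.0612) + (-7.3469) = -334.0816
Denominator Σ(x_t−x̄)² = 499.4286
r_1 = -334.0816 / 499.4286 = -0.669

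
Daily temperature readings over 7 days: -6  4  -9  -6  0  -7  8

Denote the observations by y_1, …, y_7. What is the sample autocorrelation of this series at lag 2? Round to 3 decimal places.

0.111

Mean ȳ = (-6 + 4 − 9 − 6 + 0 − 7 + 8)/7 = -2.2857
Σ(y_t−ȳ)(y_{t+2}−ȳ) = (24.9388) + (-23.3469) + (-15.3469) + (17.5102) + (23.5102) = 27.2653
Denominator Σ(y_t−ȳ)² = 245.4286
r_2 = 27.2653 / 245.4286 = 0.111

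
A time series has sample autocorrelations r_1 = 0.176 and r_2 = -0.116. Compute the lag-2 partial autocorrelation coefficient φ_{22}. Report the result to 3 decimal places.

φ_{22} = (r_2 − r_1²) / (1 − r_1²)
r_1² = (0.176)² = 0.030976
Numerator = -0.116 − 0.0310 = -0.1470; denominator = 1 − 0.0310 = 0.9690
φ_{22} = -0.1470 / 0.9690 = -0.152

-0.152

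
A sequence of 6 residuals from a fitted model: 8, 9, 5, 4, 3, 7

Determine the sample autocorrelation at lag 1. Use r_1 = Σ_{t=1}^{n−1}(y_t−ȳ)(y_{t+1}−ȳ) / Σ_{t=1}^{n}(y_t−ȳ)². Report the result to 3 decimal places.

0.286

Mean ȳ = (8 + 9 + 5 + 4 + 3 + 7)/6 = 6.0000
Numerator Σ_{t=1}^{5}(y_t−ȳ)(y_{t+1}−ȳ) = 8.0000
Denominator Σ(y_t−ȳ)² = 28.0000
r_1 = 8.0000 / 28.0000 = 0.286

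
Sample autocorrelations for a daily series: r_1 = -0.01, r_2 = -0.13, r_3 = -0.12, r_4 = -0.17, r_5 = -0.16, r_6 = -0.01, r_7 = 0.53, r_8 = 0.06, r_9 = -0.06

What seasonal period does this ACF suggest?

The largest autocorrelation is r_7 = 0.53; the remaining lags stay at or below 0.06.
The dominant spike at lag 7 indicates a seasonal period of 7.

7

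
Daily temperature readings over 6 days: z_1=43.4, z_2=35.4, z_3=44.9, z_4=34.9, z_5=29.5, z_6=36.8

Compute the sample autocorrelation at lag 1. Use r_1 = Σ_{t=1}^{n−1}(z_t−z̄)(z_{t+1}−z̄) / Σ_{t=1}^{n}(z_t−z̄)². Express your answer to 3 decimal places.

Mean z̄ = (43.4 + 35.4 + 44.9 + 34.9 + 29.5 + 36.8)/6 = 37.4833
Deviations from mean: 5.9167, -2.0833, 7.4167, -2.5833, -7.9833, -0.6833
Σ(z_t−z̄)(z_{t+1}−z̄) = (-12.3264) + (-15.4514) + (-19.1597) + (20.6236) + (5.4553) = -20.8586
Denominator Σ(z_t−z̄)² = 165.2283
r_1 = -20.8586 / 165.2283 = -0.126

-0.126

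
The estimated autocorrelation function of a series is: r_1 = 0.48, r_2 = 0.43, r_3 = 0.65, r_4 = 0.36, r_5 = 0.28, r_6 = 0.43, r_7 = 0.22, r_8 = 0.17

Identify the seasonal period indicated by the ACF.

The largest autocorrelation is r_3 = 0.65; the remaining lags stay at or below 0.48. The elevated value at lag 1 (0.48), dropping to 0.43 at lag 2, reflects decaying short-term dependence rather than seasonality.
The dominant spike at lag 3 indicates a seasonal period of 3.

3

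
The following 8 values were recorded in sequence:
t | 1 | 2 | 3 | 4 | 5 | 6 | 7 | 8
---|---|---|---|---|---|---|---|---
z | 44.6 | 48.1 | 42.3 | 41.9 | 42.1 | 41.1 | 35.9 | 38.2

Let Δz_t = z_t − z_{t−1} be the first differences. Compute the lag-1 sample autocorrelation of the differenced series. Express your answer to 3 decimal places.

-0.503

First differences Δz: 3.5, -5.8, -0.4, 0.2, -1.0, -5.2, 2.3
Mean of differences = -0.9143
Numerator Σ(Δz_t−Δz̄)(Δz_{t+1}−Δz̄) = -37.0102
Denominator Σ(Δz_t−Δz̄)² = 73.5686
r_1(Δz) = -37.0102 / 73.5686 = -0.503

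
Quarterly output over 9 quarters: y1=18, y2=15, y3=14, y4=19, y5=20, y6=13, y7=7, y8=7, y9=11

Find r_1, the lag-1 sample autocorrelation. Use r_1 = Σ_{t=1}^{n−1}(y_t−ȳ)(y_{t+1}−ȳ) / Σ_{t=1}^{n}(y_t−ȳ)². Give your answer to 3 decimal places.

0.562

Mean ȳ = (18 + 15 + 14 + 19 + 20 + 13 + 7 + 7 + 11)/9 = 13.7778
Numerator Σ_{t=1}^{8}(y_t−ȳ)(y_{t+1}−ȳ) = 104.2840
Denominator Σ(y_t−ȳ)² = 185.5556
r_1 = 104.2840 / 185.5556 = 0.562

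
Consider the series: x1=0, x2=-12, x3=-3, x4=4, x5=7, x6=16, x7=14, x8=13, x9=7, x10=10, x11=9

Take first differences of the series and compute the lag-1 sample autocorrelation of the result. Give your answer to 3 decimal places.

-0.119

First differences Δx: -12, 9, 7, 3, 9, -2, -1, -6, 3, -1
Mean of differences = 0.9000
Numerator Σ(Δx_t−Δx̄)(Δx_{t+1}−Δx̄) = -48.6100
Denominator Σ(Δx_t−Δx̄)² = 406.9000
r_1(Δx) = -48.6100 / 406.9000 = -0.119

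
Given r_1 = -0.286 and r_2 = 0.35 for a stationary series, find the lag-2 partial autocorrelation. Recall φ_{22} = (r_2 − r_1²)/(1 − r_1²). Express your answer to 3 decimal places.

0.292

φ_{22} = (r_2 − r_1²) / (1 − r_1²)
r_1² = (-0.286)² = 0.081796
Numerator = 0.35 − 0.0818 = 0.2682; denominator = 1 − 0.0818 = 0.9182
φ_{22} = 0.2682 / 0.9182 = 0.292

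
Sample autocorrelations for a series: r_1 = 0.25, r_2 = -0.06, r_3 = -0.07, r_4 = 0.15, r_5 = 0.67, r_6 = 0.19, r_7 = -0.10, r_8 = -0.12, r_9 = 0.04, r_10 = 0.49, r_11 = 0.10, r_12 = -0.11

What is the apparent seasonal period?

5

The largest autocorrelation is r_5 = 0.67, with a weaker echo at lag 10 (0.49); the remaining lags stay at or below 0.25.
The dominant spike at lag 5 indicates a seasonal period of 5.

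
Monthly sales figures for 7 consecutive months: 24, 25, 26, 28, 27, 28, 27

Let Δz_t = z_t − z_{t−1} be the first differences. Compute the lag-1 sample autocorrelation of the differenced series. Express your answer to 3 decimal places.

First differences Δz: 1, 1, 2, -1, 1, -1
Mean of differences = 0.5000
Numerator Σ(Δz_t−Δz̄)(Δz_{t+1}−Δz̄) = -2.7500
Denominator Σ(Δz_t−Δz̄)² = 7.5000
r_1(Δz) = -2.7500 / 7.5000 = -0.367

-0.367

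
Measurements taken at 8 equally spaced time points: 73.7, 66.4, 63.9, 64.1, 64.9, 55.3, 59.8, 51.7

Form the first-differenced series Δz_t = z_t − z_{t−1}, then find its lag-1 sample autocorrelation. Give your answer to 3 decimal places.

-0.592

First differences Δz: -7.3, -2.5, 0.2, 0.8, -9.6, 4.5, -8.1
Mean of differences = -3.1429
Numerator Σ(Δz_t−Δz̄)(Δz_{t+1}−Δz̄) = -100.0404
Denominator Σ(Δz_t−Δz̄)² = 169.0971
r_1(Δz) = -100.0404 / 169.0971 = -0.592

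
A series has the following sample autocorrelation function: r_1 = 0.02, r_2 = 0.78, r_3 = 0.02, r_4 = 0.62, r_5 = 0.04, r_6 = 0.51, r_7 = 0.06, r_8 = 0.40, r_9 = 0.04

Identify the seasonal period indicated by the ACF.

The largest autocorrelation is r_2 = 0.78, with weaker echoes at lags 4 (0.62), 6 (0.51) and 8 (0.40); the remaining lags stay at or below 0.06.
The dominant spike at lag 2 indicates a seasonal period of 2.

2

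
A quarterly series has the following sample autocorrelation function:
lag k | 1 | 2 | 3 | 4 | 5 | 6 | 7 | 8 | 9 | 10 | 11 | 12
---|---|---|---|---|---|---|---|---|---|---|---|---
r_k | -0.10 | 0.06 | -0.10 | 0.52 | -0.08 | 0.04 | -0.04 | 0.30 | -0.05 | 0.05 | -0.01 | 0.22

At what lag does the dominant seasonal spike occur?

The largest autocorrelation is r_4 = 0.52, with weaker echoes at lags 8 (0.30) and 12 (0.22); the remaining lags stay at or below 0.06.
The dominant spike at lag 4 indicates a seasonal period of 4.

4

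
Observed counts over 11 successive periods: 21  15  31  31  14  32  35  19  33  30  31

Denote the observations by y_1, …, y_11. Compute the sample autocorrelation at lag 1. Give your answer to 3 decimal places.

Mean ȳ = (21 + 15 + 31 + 31 + 14 + 32 + 35 + 19 + 33 + 30 + 31)/11 = 26.5455
Numerator Σ_{t=1}^{10}(y_t−ȳ)(y_{t+1}−ȳ) = -120.5702
Denominator Σ(y_t−ȳ)² = 592.7273
r_1 = -120.5702 / 592.7273 = -0.203

-0.203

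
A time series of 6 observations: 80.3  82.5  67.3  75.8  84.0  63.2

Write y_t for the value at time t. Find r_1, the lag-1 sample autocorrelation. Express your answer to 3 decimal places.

Mean ȳ = (80.3 + 82.5 + 67.3 + 75.8 + 84.0 + 63.2)/6 = 75.5167
Deviations from mean: 4.7833, 6.9833, -8.2167, 0.2833, 8.4833, -12.3167
Numerator Σ_{t=1}^{5}(y_t−ȳ)(y_{t+1}−ȳ) = -128.3869
Denominator Σ(y_t−ȳ)² = 362.9083
r_1 = -128.3869 / 362.9083 = -0.354

-0.354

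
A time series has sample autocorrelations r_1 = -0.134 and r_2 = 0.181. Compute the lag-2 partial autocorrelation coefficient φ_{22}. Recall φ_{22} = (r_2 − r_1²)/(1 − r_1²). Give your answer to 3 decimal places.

φ_{22} = (r_2 − r_1²) / (1 − r_1²)
r_1² = (-0.134)² = 0.017956
Numerator = 0.181 − 0.0180 = 0.1630; denominator = 1 − 0.0180 = 0.9820
φ_{22} = 0.1630 / 0.9820 = 0.166

0.166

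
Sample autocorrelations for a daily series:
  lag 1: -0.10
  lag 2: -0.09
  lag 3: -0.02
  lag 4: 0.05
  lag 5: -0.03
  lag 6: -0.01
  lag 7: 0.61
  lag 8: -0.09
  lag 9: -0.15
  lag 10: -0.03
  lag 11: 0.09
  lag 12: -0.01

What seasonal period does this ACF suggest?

7

The largest autocorrelation is r_7 = 0.61; the remaining lags stay at or below 0.09.
The dominant spike at lag 7 indicates a seasonal period of 7.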